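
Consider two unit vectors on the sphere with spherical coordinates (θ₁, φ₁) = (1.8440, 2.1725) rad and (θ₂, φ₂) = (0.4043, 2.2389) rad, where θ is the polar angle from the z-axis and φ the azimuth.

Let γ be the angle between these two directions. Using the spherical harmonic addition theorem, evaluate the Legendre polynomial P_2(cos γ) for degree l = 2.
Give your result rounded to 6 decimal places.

-0.474694

Summing Y*_{l m}(θ₁,φ₁)·Y_{l m}(θ₂,φ₂) over m ∈ [−2, 2]; prefactor 4π/(2·2+1) = 2.513274:
  m=-2: -0.128641-0.334253i × -0.013894+0.058136i = +0.021220-0.002835i  (running Σ = +0.021220-0.002835i)
  m=-1: +0.113615-0.165465i × -0.173088-0.219329i = -0.055957+0.003721i  (running Σ = -0.034737+0.000886i)
  m=0: -0.246509-0.000000i × +0.484368+0.000000i = -0.119401-0.000000i  (running Σ = -0.154138+0.000886i)
  m=1: -0.113615-0.165465i × +0.173088-0.219329i = -0.055957-0.003721i  (running Σ = -0.210094-0.002835i)
  m=2: -0.128641+0.334253i × -0.013894-0.058136i = +0.021220+0.002835i  (running Σ = -0.188875+0.000000i)
Σ over m = -0.188875+0.000000i; ×(4π/5) → -0.474694+0.000000i. Real part: -0.474694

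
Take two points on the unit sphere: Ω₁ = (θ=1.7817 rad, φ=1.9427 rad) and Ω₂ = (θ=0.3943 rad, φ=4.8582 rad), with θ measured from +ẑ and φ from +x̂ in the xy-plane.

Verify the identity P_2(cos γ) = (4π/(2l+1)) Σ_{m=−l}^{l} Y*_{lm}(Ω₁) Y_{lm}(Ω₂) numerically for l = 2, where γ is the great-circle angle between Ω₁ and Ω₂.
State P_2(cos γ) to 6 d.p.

-0.030659

Addition theorem: P_2(cos γ) = (4π/5) Σ_m Y*_{lm}(Ω₁) Y_{lm}(Ω₂), m = −2…2:
  [-2]  conj(Y_{2,-2})(Ω₁) = -0.27180 - 0.25008j ; Y_{2,-2}(Ω₂) = -0.05460 + 0.01639j ; Δ = 0.01894 + 0.00920j
  [-1]  conj(Y_{2,-1})(Ω₁) = 0.05747 - 0.14733j ; Y_{2,-1}(Ω₂) = 0.03981 + 0.27110j ; Δ = 0.04223 + 0.00971j
  [+0]  conj(Y_{2,0})(Ω₁) = -0.27393 + 0.00000j ; Y_{2,0}(Ω₂) = 0.49115 + 0.00000j ; Δ = -0.13454 + 0.00000j
  [+1]  conj(Y_{2,1})(Ω₁) = -0.05747 - 0.14733j ; Y_{2,1}(Ω₂) = -0.03981 + 0.27110j ; Δ = 0.04223 - 0.00971j
  [+2]  conj(Y_{2,2})(Ω₁) = -0.27180 + 0.25008j ; Y_{2,2}(Ω₂) = -0.05460 - 0.01639j ; Δ = 0.01894 - 0.00920j
Total Σ_m = -0.01220 + 0.00000j. Multiply by 2.513274: -0.03066 + 0.00000j. P_2(cos γ) = -0.030659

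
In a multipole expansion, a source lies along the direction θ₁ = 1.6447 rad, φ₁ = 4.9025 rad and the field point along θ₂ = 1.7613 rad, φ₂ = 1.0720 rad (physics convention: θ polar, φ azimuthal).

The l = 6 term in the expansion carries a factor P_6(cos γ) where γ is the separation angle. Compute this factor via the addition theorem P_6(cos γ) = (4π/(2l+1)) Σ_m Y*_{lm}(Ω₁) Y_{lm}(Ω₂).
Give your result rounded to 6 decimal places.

-0.257458

Term-by-term m-sum for l=6 (normalisation 4π/13 = 0.966644):
  term(m=-6) = -0.112577-0.172225i   from Y*(Ω₁)=-0.198164-0.431938i, Y(Ω₂)=+0.428177-0.064194i
  term(m=-5) = +0.033647+0.010517i   from Y*(Ω₁)=-0.099182+0.070843i, Y(Ω₂)=-0.174487-0.230669i
  term(m=-4) = -0.061728+0.025083i   from Y*(Ω₁)=-0.240354-0.228648i, Y(Ω₂)=+0.082703-0.183032i
  term(m=-3) = +0.020305-0.037531i   from Y*(Ω₁)=-0.075723+0.118051i, Y(Ω₂)=-0.303412+0.022618i
  term(m=-2) = +0.006993+0.035785i   from Y*(Ω₁)=-0.271564-0.108536i, Y(Ω₂)=-0.067616-0.104750i
  term(m=-1) = -0.034420-0.028345i   from Y*(Ω₁)=-0.027730+0.144103i, Y(Ω₂)=-0.145351+0.266826i
  term(m=+0) = +0.029217+0.000000i   from Y*(Ω₁)=-0.282049-0.000000i, Y(Ω₂)=-0.103590+0.000000i
  term(m=+1) = -0.034420+0.028345i   from Y*(Ω₁)=+0.027730+0.144103i, Y(Ω₂)=+0.145351+0.266826i
  term(m=+2) = +0.006993-0.035785i   from Y*(Ω₁)=-0.271564+0.108536i, Y(Ω₂)=-0.067616+0.104750i
  term(m=+3) = +0.020305+0.037531i   from Y*(Ω₁)=+0.075723+0.118051i, Y(Ω₂)=+0.303412+0.022618i
  term(m=+4) = -0.061728-0.025083i   from Y*(Ω₁)=-0.240354+0.228648i, Y(Ω₂)=+0.082703+0.183032i
  term(m=+5) = +0.033647-0.010517i   from Y*(Ω₁)=+0.099182+0.070843i, Y(Ω₂)=+0.174487-0.230669i
  term(m=+6) = -0.112577+0.172225i   from Y*(Ω₁)=-0.198164+0.431938i, Y(Ω₂)=+0.428177+0.064194i
Accumulated sum -0.266342+0.000000i; after 4π/(2l+1) scaling, -0.257458+0.000000i ⇒ P_6 = -0.257458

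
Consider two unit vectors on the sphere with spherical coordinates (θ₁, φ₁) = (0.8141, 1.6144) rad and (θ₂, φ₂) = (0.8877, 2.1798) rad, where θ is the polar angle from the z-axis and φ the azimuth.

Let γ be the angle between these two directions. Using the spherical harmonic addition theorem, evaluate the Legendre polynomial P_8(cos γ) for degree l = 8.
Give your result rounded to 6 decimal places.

Expand P_8 via completeness: Σ_{m} conj(Y_{8,m}) at Ω₁ times Y_{8,m} at Ω₂ —
  [-8]  conj(Y_{8,-8})(Ω₁) = 0.03784 + 0.01376j ; Y_{8,-8}(Ω₂) = 0.01073 + 0.06665j ; Δ = -0.00051 + 0.00267j
  [-7]  conj(Y_{8,-7})(Ω₁) = 0.04570 - 0.14505j ; Y_{8,-7}(Ω₂) = -0.19794 - 0.09546j ; Δ = -0.02289 + 0.02435j
  [-6]  conj(Y_{8,-6})(Ω₁) = -0.32613 - 0.08732j ; Y_{8,-6}(Ω₂) = 0.35543 - 0.19995j ; Δ = -0.13338 + 0.03417j
  [-5]  conj(Y_{8,-5})(Ω₁) = -0.09987 + 0.45080j ; Y_{8,-5}(Ω₂) = -0.04135 + 0.42679j ; Δ = -0.18827 - 0.06126j
  [-4]  conj(Y_{8,-4})(Ω₁) = 0.29657 + 0.05226j ; Y_{8,-4}(Ω₂) = -0.08936 - 0.07613j ; Δ = -0.02252 - 0.02725j
  [-3]  conj(Y_{8,-3})(Ω₁) = -0.01776 + 0.13503j ; Y_{8,-3}(Ω₂) = -0.29071 + 0.07616j ; Δ = -0.00512 - 0.04061j
  [-2]  conj(Y_{8,-2})(Ω₁) = 0.38064 + 0.03328j ; Y_{8,-2}(Ω₂) = 0.10108 - 0.27453j ; Δ = 0.04761 - 0.10113j
  [-1]  conj(Y_{8,-1})(Ω₁) = 0.00175 - 0.04019j ; Y_{8,-1}(Ω₂) = -0.10181 - 0.14598j ; Δ = -0.00605 + 0.00384j
  [+0]  conj(Y_{8,0})(Ω₁) = 0.36779 + 0.00000j ; Y_{8,0}(Ω₂) = 0.32259 + 0.00000j ; Δ = 0.11865 + 0.00000j
  [+1]  conj(Y_{8,1})(Ω₁) = -0.00175 - 0.04019j ; Y_{8,1}(Ω₂) = 0.10181 - 0.14598j ; Δ = -0.00605 - 0.00384j
  [+2]  conj(Y_{8,2})(Ω₁) = 0.38064 - 0.03328j ; Y_{8,2}(Ω₂) = 0.10108 + 0.27453j ; Δ = 0.04761 + 0.10113j
  [+3]  conj(Y_{8,3})(Ω₁) = 0.01776 + 0.13503j ; Y_{8,3}(Ω₂) = 0.29071 + 0.07616j ; Δ = -0.00512 + 0.04061j
  [+4]  conj(Y_{8,4})(Ω₁) = 0.29657 - 0.05226j ; Y_{8,4}(Ω₂) = -0.08936 + 0.07613j ; Δ = -0.02252 + 0.02725j
  [+5]  conj(Y_{8,5})(Ω₁) = 0.09987 + 0.45080j ; Y_{8,5}(Ω₂) = 0.04135 + 0.42679j ; Δ = -0.18827 + 0.06126j
  [+6]  conj(Y_{8,6})(Ω₁) = -0.32613 + 0.08732j ; Y_{8,6}(Ω₂) = 0.35543 + 0.19995j ; Δ = -0.13338 - 0.03417j
  [+7]  conj(Y_{8,7})(Ω₁) = -0.04570 - 0.14505j ; Y_{8,7}(Ω₂) = 0.19794 - 0.09546j ; Δ = -0.02289 - 0.02435j
  [+8]  conj(Y_{8,8})(Ω₁) = 0.03784 - 0.01376j ; Y_{8,8}(Ω₂) = 0.01073 - 0.06665j ; Δ = -0.00051 - 0.00267j
Accumulated sum -0.54361 + 0.00000j; after 4π/(2l+1) scaling, -0.40183 + 0.00000j ⇒ P_8 = -0.401835

-0.401835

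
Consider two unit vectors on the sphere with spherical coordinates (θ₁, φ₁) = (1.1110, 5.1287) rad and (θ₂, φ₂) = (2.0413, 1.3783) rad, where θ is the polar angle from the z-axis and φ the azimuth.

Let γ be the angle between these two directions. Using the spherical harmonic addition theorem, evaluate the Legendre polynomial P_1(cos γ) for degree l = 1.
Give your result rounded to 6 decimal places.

-0.856429

Summing Y*_{l m}(θ₁,φ₁)·Y_{l m}(θ₂,φ₂) over m ∈ [−1, 1]; prefactor 4π/(2·1+1) = 4.188790:
  m=-1: Y*=0.12520 - 0.28317j  Y=0.05891 - 0.30226j  product -0.07822 - 0.05453j
  m=+0: Y*=0.21682 + 0.00000j  Y=-0.22150 + 0.00000j  product -0.04803 + 0.00000j
  m=+1: Y*=-0.12520 - 0.28317j  Y=-0.05891 - 0.30226j  product -0.07822 + 0.05453j
Σ over m = -0.20446 + 0.00000j; ×(4π/3) → -0.85643 + 0.00000j. Real part: -0.856429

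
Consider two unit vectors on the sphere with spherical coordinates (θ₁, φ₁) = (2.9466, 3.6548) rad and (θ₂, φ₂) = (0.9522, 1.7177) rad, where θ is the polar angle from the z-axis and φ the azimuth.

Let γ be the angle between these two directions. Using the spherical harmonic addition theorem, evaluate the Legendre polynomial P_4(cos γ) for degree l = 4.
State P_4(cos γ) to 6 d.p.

Term-by-term m-sum for l=4 (normalisation 4π/9 = 1.396263):
  [-4]  conj(Y_{4,-4})(Ω₁) = -0.000289+0.000553i ; Y_{4,-4}(Ω₂) = +0.162250-0.108076i ; Δ = +0.000013+0.000121i
  [-3]  conj(Y_{4,-3})(Ω₁) = +0.000278+0.008928i ; Y_{4,-3}(Ω₂) = +0.167426+0.354980i ; Δ = -0.003123+0.001594i
  [-2]  conj(Y_{4,-2})(Ω₁) = +0.037315+0.061638i ; Y_{4,-2}(Ω₂) = -0.287732+0.087057i ; Δ = -0.016103-0.014487i
  [-1]  conj(Y_{4,-1})(Ω₁) = +0.292783+0.165006i ; Y_{4,-1}(Ω₂) = +0.021137+0.142844i ; Δ = -0.017382+0.045310i
  [+0]  conj(Y_{4,0})(Ω₁) = +0.692644-0.000000i ; Y_{4,0}(Ω₂) = -0.331153+0.000000i ; Δ = -0.229371+0.000000i
  [+1]  conj(Y_{4,1})(Ω₁) = -0.292783+0.165006i ; Y_{4,1}(Ω₂) = -0.021137+0.142844i ; Δ = -0.017382-0.045310i
  [+2]  conj(Y_{4,2})(Ω₁) = +0.037315-0.061638i ; Y_{4,2}(Ω₂) = -0.287732-0.087057i ; Δ = -0.016103+0.014487i
  [+3]  conj(Y_{4,3})(Ω₁) = -0.000278+0.008928i ; Y_{4,3}(Ω₂) = -0.167426+0.354980i ; Δ = -0.003123-0.001594i
  [+4]  conj(Y_{4,4})(Ω₁) = -0.000289-0.000553i ; Y_{4,4}(Ω₂) = +0.162250+0.108076i ; Δ = +0.000013-0.000121i
Total Σ_m = -0.302560-0.000000i. Multiply by 1.396263: -0.422453-0.000000i. P_4(cos γ) = -0.422453

-0.422453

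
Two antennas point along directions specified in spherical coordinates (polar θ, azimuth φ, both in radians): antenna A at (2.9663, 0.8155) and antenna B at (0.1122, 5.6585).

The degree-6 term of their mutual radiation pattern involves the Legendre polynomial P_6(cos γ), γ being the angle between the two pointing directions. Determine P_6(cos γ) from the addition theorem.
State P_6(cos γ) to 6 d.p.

0.552679

Summing Y*_{l m}(θ₁,φ₁)·Y_{l m}(θ₂,φ₂) over m ∈ [−6, 6]; prefactor 4π/(2·6+1) = 0.966644:
  [-6]  conj(Y_{6,-6})(Ω₁) = +0.000002-0.000013i ; Y_{6,-6}(Ω₂) = -0.000001-0.000001i ; Δ = -0.000000+0.000000i
  [-5]  conj(Y_{6,-5})(Ω₁) = +0.000158+0.000214i ; Y_{6,-5}(Ω₂) = -0.000029+0.000001i ; Δ = -0.000000-0.000000i
  [-4]  conj(Y_{6,-4})(Ω₁) = -0.003167-0.000383i ; Y_{6,-4}(Ω₂) = -0.000443+0.000331i ; Δ = +0.000002-0.000001i
  [-3]  conj(Y_{6,-3})(Ω₁) = +0.020028-0.016702i ; Y_{6,-3}(Ω₂) = -0.002133+0.006817i ; Δ = +0.000071+0.000172i
  [-2]  conj(Y_{6,-2})(Ω₁) = -0.008684+0.144071i ; Y_{6,-2}(Ω₂) = +0.019869+0.059671i ; Δ = -0.008769+0.002344i
  [-1]  conj(Y_{6,-1})(Ω₁) = -0.336355-0.357239i ; Y_{6,-1}(Ω₂) = +0.280856+0.202499i ; Δ = -0.022127-0.168444i
  [+0]  conj(Y_{6,0})(Ω₁) = +0.714111-0.000000i ; Y_{6,0}(Ω₂) = +0.886974+0.000000i ; Δ = +0.633397+0.000000i
  [+1]  conj(Y_{6,1})(Ω₁) = +0.336355-0.357239i ; Y_{6,1}(Ω₂) = -0.280856+0.202499i ; Δ = -0.022127+0.168444i
  [+2]  conj(Y_{6,2})(Ω₁) = -0.008684-0.144071i ; Y_{6,2}(Ω₂) = +0.019869-0.059671i ; Δ = -0.008769-0.002344i
  [+3]  conj(Y_{6,3})(Ω₁) = -0.020028-0.016702i ; Y_{6,3}(Ω₂) = +0.002133+0.006817i ; Δ = +0.000071-0.000172i
  [+4]  conj(Y_{6,4})(Ω₁) = -0.003167+0.000383i ; Y_{6,4}(Ω₂) = -0.000443-0.000331i ; Δ = +0.000002+0.000001i
  [+5]  conj(Y_{6,5})(Ω₁) = -0.000158+0.000214i ; Y_{6,5}(Ω₂) = +0.000029+0.000001i ; Δ = -0.000000+0.000000i
  [+6]  conj(Y_{6,6})(Ω₁) = +0.000002+0.000013i ; Y_{6,6}(Ω₂) = -0.000001+0.000001i ; Δ = -0.000000-0.000000i
Total Σ_m = +0.571751-0.000000i. Multiply by 0.966644: +0.552679-0.000000i. P_6(cos γ) = 0.552679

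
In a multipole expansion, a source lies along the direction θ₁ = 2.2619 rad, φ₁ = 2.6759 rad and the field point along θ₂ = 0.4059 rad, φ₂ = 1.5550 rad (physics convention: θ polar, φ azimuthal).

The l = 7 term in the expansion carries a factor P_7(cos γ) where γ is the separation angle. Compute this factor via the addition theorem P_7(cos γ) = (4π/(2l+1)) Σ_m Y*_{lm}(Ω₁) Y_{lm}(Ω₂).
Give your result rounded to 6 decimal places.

Term-by-term m-sum for l=7 (normalisation 4π/15 = 0.837758):
  m=-7: (0.080083, -0.009515) × (-0.000083, 0.000744) = (0.000000, 0.000060)  (running Σ = (0.000000, 0.000060))
  m=-6: (0.234691, 0.084988) × (-0.006484, -0.000616) = (-0.001469, -0.000696)  (running Σ = (-0.001469, -0.000635))
  m=-5: (0.293262, 0.309995) × (0.002771, -0.035011) = (0.011666, -0.009408)  (running Σ = (0.010197, -0.010044))
  m=-4: (0.108284, 0.360270) × (0.130403, 0.008251) = (0.011148, 0.047874)  (running Σ = (0.021345, 0.037830))
  m=-3: (0.001848, -0.010531) × (-0.015865, 0.334536) = (0.003494, 0.000785)  (running Σ = (0.024839, 0.038615))
  m=-2: (0.215061, -0.289205) × (-0.538407, -0.017015) = (-0.120711, 0.152051)  (running Σ = (-0.095873, 0.190666))
  m=-1: (0.135804, -0.068250) × (0.005687, -0.359961) = (-0.023795, -0.049272)  (running Σ = (-0.119668, 0.141393))
  m=0: (-0.320308, -0.000000) × (-0.305090, 0.000000) = (0.097723, 0.000000)  (running Σ = (-0.021945, 0.141393))
  m=1: (-0.135804, -0.068250) × (-0.005687, -0.359961) = (-0.023795, 0.049272)  (running Σ = (-0.045740, 0.190666))
  m=2: (0.215061, 0.289205) × (-0.538407, 0.017015) = (-0.120711, -0.152051)  (running Σ = (-0.166452, 0.038615))
  m=3: (-0.001848, -0.010531) × (0.015865, 0.334536) = (0.003494, -0.000785)  (running Σ = (-0.162958, 0.037830))
  m=4: (0.108284, -0.360270) × (0.130403, -0.008251) = (0.011148, -0.047874)  (running Σ = (-0.151810, -0.010044))
  m=5: (-0.293262, 0.309995) × (-0.002771, -0.035011) = (0.011666, 0.009408)  (running Σ = (-0.140144, -0.000635))
  m=6: (0.234691, -0.084988) × (-0.006484, 0.000616) = (-0.001469, 0.000696)  (running Σ = (-0.141613, 0.000060))
  m=7: (-0.080083, -0.009515) × (0.000083, 0.000744) = (0.000000, -0.000060)  (running Σ = (-0.141613, -0.000000))
Σ over m = (-0.141613, -0.000000); ×(4π/15) → (-0.118637, -0.000000). Real part: -0.118637

-0.118637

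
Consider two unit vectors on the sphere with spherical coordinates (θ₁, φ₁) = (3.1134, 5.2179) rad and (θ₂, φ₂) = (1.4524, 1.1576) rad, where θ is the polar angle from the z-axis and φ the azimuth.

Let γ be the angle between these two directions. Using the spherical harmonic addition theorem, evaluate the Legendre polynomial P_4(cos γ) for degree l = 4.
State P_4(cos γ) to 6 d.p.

Summing Y*_{l m}(θ₁,φ₁)·Y_{l m}(θ₂,φ₂) over m ∈ [−4, 4]; prefactor 4π/(2·4+1) = 1.396263:
  [-4]  conj(Y_{4,-4})(Ω₁) = (-0.000000, 0.000000) ; Y_{4,-4}(Ω₂) = (-0.035238, 0.428825) ; Δ = (-0.000000, -0.000000)
  [-3]  conj(Y_{4,-3})(Ω₁) = (0.000028, -0.000002) ; Y_{4,-3}(Ω₂) = (-0.136896, 0.047075) ; Δ = (-0.000004, 0.000002)
  [-2]  conj(Y_{4,-2})(Ω₁) = (-0.000846, -0.001350) ; Y_{4,-2}(Ω₂) = (0.201661, 0.218912) ; Δ = (0.000125, -0.000458)
  [-1]  conj(Y_{4,-1})(Ω₁) = (-0.025786, 0.046588) ; Y_{4,-1}(Ω₂) = (-0.064668, 0.147496) ; Δ = (-0.005204, -0.006816)
  [+0]  conj(Y_{4,0})(Ω₁) = (0.842924, -0.000000) ; Y_{4,0}(Ω₂) = (0.273799, 0.000000) ; Δ = (0.230792, 0.000000)
  [+1]  conj(Y_{4,1})(Ω₁) = (0.025786, 0.046588) ; Y_{4,1}(Ω₂) = (0.064668, 0.147496) ; Δ = (-0.005204, 0.006816)
  [+2]  conj(Y_{4,2})(Ω₁) = (-0.000846, 0.001350) ; Y_{4,2}(Ω₂) = (0.201661, -0.218912) ; Δ = (0.000125, 0.000458)
  [+3]  conj(Y_{4,3})(Ω₁) = (-0.000028, -0.000002) ; Y_{4,3}(Ω₂) = (0.136896, 0.047075) ; Δ = (-0.000004, -0.000002)
  [+4]  conj(Y_{4,4})(Ω₁) = (-0.000000, -0.000000) ; Y_{4,4}(Ω₂) = (-0.035238, -0.428825) ; Δ = (-0.000000, 0.000000)
Accumulated sum (0.220626, -0.000000); after 4π/(2l+1) scaling, (0.308052, -0.000000) ⇒ P_4 = 0.308052

0.308052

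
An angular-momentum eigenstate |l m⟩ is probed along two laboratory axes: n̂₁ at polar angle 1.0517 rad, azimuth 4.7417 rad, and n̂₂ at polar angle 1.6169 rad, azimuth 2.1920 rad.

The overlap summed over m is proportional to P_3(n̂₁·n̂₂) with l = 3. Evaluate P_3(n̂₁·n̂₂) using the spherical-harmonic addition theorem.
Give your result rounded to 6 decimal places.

0.089962

Addition theorem: P_3(cos γ) = (4π/7) Σ_m Y*_{lm}(Ω₁) Y_{lm}(Ω₂), m = −3…3:
  term(m=-3) = (0.023109, 0.111208)   from Y*(Ω₁)=(-0.023984, 0.272050), Y(Ω₂)=(0.398193, -0.120047)
  term(m=-2) = (-0.006780, 0.016636)   from Y*(Ω₁)=(-0.381567, -0.022394), Y(Ω₂)=(0.015159, -0.044489)
  term(m=-1) = (0.017149, -0.011529)   from Y*(Ω₁)=(0.001896, -0.064667), Y(Ω₂)=(0.185900, 0.259736)
  term(m=+0) = (-0.016842, -0.000000)   from Y*(Ω₁)=(-0.327579, -0.000000), Y(Ω₂)=(0.051413, 0.000000)
  term(m=+1) = (0.017149, 0.011529)   from Y*(Ω₁)=(-0.001896, -0.064667), Y(Ω₂)=(-0.185900, 0.259736)
  term(m=+2) = (-0.006780, -0.016636)   from Y*(Ω₁)=(-0.381567, 0.022394), Y(Ω₂)=(0.015159, 0.044489)
  term(m=+3) = (0.023109, -0.111208)   from Y*(Ω₁)=(0.023984, 0.272050), Y(Ω₂)=(-0.398193, -0.120047)
Total Σ_m = (0.050113, 0.000000). Multiply by 1.795196: (0.089962, 0.000000). P_3(cos γ) = 0.089962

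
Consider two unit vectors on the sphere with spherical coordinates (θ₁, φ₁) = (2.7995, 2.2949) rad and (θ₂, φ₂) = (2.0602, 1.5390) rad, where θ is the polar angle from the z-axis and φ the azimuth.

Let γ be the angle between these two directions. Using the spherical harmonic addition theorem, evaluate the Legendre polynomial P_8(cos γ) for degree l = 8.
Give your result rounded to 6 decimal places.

Addition theorem: P_8(cos γ) = (4π/17) Σ_m Y*_{lm}(Ω₁) Y_{lm}(Ω₂), m = −8…8:
  term(m=-8) = 0.00002 - 0.00000j   from Y*(Ω₁)=0.00007 - 0.00004j, Y(Ω₂)=0.18371 + 0.04776j
  term(m=-7) = 0.00021 - 0.00031j   from Y*(Ω₁)=0.00087 + 0.00032j, Y(Ω₂)=0.08927 - 0.39443j
  term(m=-6) = -0.00048 - 0.00268j   from Y*(Ω₁)=0.00237 + 0.00616j, Y(Ω₂)=-0.40446 - 0.07811j
  term(m=-5) = -0.00174 - 0.00129j   from Y*(Ω₁)=-0.01546 + 0.02978j, Y(Ω₂)=-0.01021 + 0.06366j
  term(m=-4) = 0.03996 - 0.00474j   from Y*(Ω₁)=-0.12102 + 0.03028j, Y(Ω₂)=-0.31998 - 0.04092j
  term(m=-3) = 0.05039 - 0.06020j   from Y*(Ω₁)=-0.27255 - 0.18707j, Y(Ω₂)=-0.02262 + 0.23640j
  term(m=-2) = 0.00716 + 0.12115j   from Y*(Ω₁)=-0.06930 - 0.56243j, Y(Ω₂)=-0.21373 - 0.01361j
  term(m=-1) = 0.09125 + 0.08602j   from Y*(Ω₁)=0.29138 - 0.32948j, Y(Ω₂)=-0.00906 + 0.28498j
  term(m=+0) = 0.04693 + 0.00000j   from Y*(Ω₁)=-0.26762 + 0.00000j, Y(Ω₂)=-0.17537 + 0.00000j
  term(m=+1) = 0.09125 - 0.08602j   from Y*(Ω₁)=-0.29138 - 0.32948j, Y(Ω₂)=0.00906 + 0.28498j
  term(m=+2) = 0.00716 - 0.12115j   from Y*(Ω₁)=-0.06930 + 0.56243j, Y(Ω₂)=-0.21373 + 0.01361j
  term(m=+3) = 0.05039 + 0.06020j   from Y*(Ω₁)=0.27255 - 0.18707j, Y(Ω₂)=0.02262 + 0.23640j
  term(m=+4) = 0.03996 + 0.00474j   from Y*(Ω₁)=-0.12102 - 0.03028j, Y(Ω₂)=-0.31998 + 0.04092j
  term(m=+5) = -0.00174 + 0.00129j   from Y*(Ω₁)=0.01546 + 0.02978j, Y(Ω₂)=0.01021 + 0.06366j
  term(m=+6) = -0.00048 + 0.00268j   from Y*(Ω₁)=0.00237 - 0.00616j, Y(Ω₂)=-0.40446 + 0.07811j
  term(m=+7) = 0.00021 + 0.00031j   from Y*(Ω₁)=-0.00087 + 0.00032j, Y(Ω₂)=-0.08927 - 0.39443j
  term(m=+8) = 0.00002 + 0.00000j   from Y*(Ω₁)=0.00007 + 0.00004j, Y(Ω₂)=0.18371 - 0.04776j
Accumulated sum 0.42046 - 0.00000j; after 4π/(2l+1) scaling, 0.31080 - 0.00000j ⇒ P_8 = 0.310802

0.310802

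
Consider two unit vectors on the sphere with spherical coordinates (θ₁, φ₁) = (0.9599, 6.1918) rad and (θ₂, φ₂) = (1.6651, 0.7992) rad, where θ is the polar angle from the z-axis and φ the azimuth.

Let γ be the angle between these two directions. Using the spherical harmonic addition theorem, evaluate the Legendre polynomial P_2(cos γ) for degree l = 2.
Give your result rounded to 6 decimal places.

-0.184118

Term-by-term m-sum for l=2 (normalisation 4π/5 = 2.513274):
  m=-2: +0.254866-0.047108i × -0.010567-0.382703i = -0.020721-0.097040i  (running Σ = -0.020721-0.097040i)
  m=-1: +0.361473-0.033126i × -0.050499+0.051913i = -0.016534+0.020438i  (running Σ = -0.037256-0.076602i)
  m=0: -0.004082-0.000000i × -0.307002+0.000000i = +0.001253+0.000000i  (running Σ = -0.036003-0.076602i)
  m=1: -0.361473-0.033126i × +0.050499+0.051913i = -0.016534-0.020438i  (running Σ = -0.052537-0.097040i)
  m=2: +0.254866+0.047108i × -0.010567+0.382703i = -0.020721+0.097040i  (running Σ = -0.073258+0.000000i)
Total Σ_m = -0.073258+0.000000i. Multiply by 2.513274: -0.184118+0.000000i. P_2(cos γ) = -0.184118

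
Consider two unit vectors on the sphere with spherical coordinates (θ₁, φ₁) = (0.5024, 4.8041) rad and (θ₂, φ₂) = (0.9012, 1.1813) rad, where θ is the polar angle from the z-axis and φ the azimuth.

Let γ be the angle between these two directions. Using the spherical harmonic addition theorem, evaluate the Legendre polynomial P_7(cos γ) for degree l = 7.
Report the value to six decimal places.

Term-by-term m-sum for l=7 (normalisation 4π/15 = 0.837758):
  m=-7: Y*=-0.00180 + 0.00240j  Y=-0.03674 - 0.08336j  product 0.00027 + 0.00006j
  m=-6: Y*=-0.01742 - 0.01069j  Y=0.18709 - 0.19442j  product -0.00534 + 0.00139j
  m=-5: Y*=0.03778 - 0.07654j  Y=0.40525 + 0.16031j  product 0.02758 - 0.02496j
  m=-4: Y*=0.22549 + 0.08664j  Y=0.00443 + 0.34564j  product -0.02895 + 0.07832j
  m=-3: Y*=-0.12308 + 0.43601j  Y=0.05906 - 0.02513j  product 0.00369 + 0.02885j
  m=-2: Y*=-0.46515 - 0.08629j  Y=0.26144 + 0.25811j  product -0.09933 - 0.14262j
  m=-1: Y*=0.00300 - 0.03261j  Y=-0.03666 + 0.08931j  product 0.00280 + 0.00146j
  m=+0: Y*=-0.44863 + 0.00000j  Y=0.34034 + 0.00000j  product -0.15268 + 0.00000j
  m=+1: Y*=-0.00300 - 0.03261j  Y=0.03666 + 0.08931j  product 0.00280 - 0.00146j
  m=+2: Y*=-0.46515 + 0.08629j  Y=0.26144 - 0.25811j  product -0.09933 + 0.14262j
  m=+3: Y*=0.12308 + 0.43601j  Y=-0.05906 - 0.02513j  product 0.00369 - 0.02885j
  m=+4: Y*=0.22549 - 0.08664j  Y=0.00443 - 0.34564j  product -0.02895 - 0.07832j
  m=+5: Y*=-0.03778 - 0.07654j  Y=-0.40525 + 0.16031j  product 0.02758 + 0.02496j
  m=+6: Y*=-0.01742 + 0.01069j  Y=0.18709 + 0.19442j  product -0.00534 - 0.00139j
  m=+7: Y*=0.00180 + 0.00240j  Y=0.03674 - 0.08336j  product 0.00027 - 0.00006j
Σ over m = -0.35125 + 0.00000j; ×(4π/15) → -0.29426 + 0.00000j. Real part: -0.294260

-0.294260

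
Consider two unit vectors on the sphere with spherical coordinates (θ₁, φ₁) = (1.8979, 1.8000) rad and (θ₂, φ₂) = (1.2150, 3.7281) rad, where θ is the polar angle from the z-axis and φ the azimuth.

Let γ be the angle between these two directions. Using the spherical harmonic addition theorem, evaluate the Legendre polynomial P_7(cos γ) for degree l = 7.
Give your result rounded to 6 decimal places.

Expand P_7 via completeness: Σ_{m} conj(Y_{7,m}) at Ω₁ times Y_{7,m} at Ω₂ —
  m=-7: 0.34130 + 0.01148j × 0.18133 - 0.26119j = 0.06489 - 0.08706j  (running Σ = 0.06489 - 0.08706j)
  m=-6: 0.08425 + 0.42526j × -0.41099 + 0.16294j = -0.10392 - 0.16105j  (running Σ = -0.03903 - 0.24812j)
  m=-5: -0.08709 + 0.03939j × 0.14999 + 0.03182j = -0.01432 + 0.00314j  (running Σ = -0.05335 - 0.24498j)
  m=-4: 0.19125 + 0.24951j × 0.19650 + 0.20054j = -0.01246 + 0.08738j  (running Σ = -0.06580 - 0.15760j)
  m=-3: -0.13652 + 0.16622j × -0.04963 - 0.25982j = 0.04996 + 0.02722j  (running Σ = -0.01584 - 0.13037j)
  m=-2: 0.20893 + 0.10310j × 0.06971 - 0.16592j = 0.03167 - 0.02748j  (running Σ = 0.01583 - 0.15785j)
  m=-1: -0.05680 + 0.24347j × -0.24232 + 0.16102j = -0.02544 - 0.06814j  (running Σ = -0.00961 - 0.22599j)
  m=0: 0.20612 + 0.00000j × -0.14783 + 0.00000j = -0.03047 + 0.00000j  (running Σ = -0.04008 - 0.22599j)
  m=1: 0.05680 + 0.24347j × 0.24232 + 0.16102j = -0.02544 + 0.06814j  (running Σ = -0.06552 - 0.15785j)
  m=2: 0.20893 - 0.10310j × 0.06971 + 0.16592j = 0.03167 + 0.02748j  (running Σ = -0.03385 - 0.13037j)
  m=3: 0.13652 + 0.16622j × 0.04963 - 0.25982j = 0.04996 - 0.02722j  (running Σ = 0.01612 - 0.15760j)
  m=4: 0.19125 - 0.24951j × 0.19650 - 0.20054j = -0.01246 - 0.08738j  (running Σ = 0.00366 - 0.24498j)
  m=5: 0.08709 + 0.03939j × -0.14999 + 0.03182j = -0.01432 - 0.00314j  (running Σ = -0.01065 - 0.24812j)
  m=6: 0.08425 - 0.42526j × -0.41099 - 0.16294j = -0.10392 + 0.16105j  (running Σ = -0.11457 - 0.08706j)
  m=7: -0.34130 + 0.01148j × -0.18133 - 0.26119j = 0.06489 + 0.08706j  (running Σ = -0.04969 + 0.00000j)
Accumulated sum -0.04969 + 0.00000j; after 4π/(2l+1) scaling, -0.04162 + 0.00000j ⇒ P_7 = -0.041624

-0.041624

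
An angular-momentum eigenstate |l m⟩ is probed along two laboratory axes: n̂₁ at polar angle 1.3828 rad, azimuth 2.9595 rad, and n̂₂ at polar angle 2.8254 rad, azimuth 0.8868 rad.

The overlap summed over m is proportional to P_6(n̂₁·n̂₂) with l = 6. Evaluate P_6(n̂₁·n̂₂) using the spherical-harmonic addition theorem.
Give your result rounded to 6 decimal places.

0.177255

Term-by-term m-sum for l=6 (normalisation 4π/13 = 0.966644):
  [-6]  conj(Y_{6,-6})(Ω₁) = (0.199832, -0.385496) ; Y_{6,-6}(Ω₂) = (0.000250, 0.000358) ; Δ = (0.000188, -0.000025)
  [-5]  conj(Y_{6,-5})(Ω₁) = (-0.175521, 0.226001) ; Y_{6,-5}(Ω₂) = (0.001271, -0.004446) ; Δ = (0.000782, 0.001067)
  [-4]  conj(Y_{6,-4})(Ω₁) = (-0.152702, 0.136208) ; Y_{6,-4}(Ω₂) = (-0.027389, 0.011761) ; Δ = (0.002580, -0.005527)
  [-3]  conj(Y_{6,-3})(Ω₁) = (0.257968, -0.156843) ; Y_{6,-3}(Ω₂) = (0.114451, 0.059758) ; Δ = (0.038897, -0.002535)
  [-2]  conj(Y_{6,-2})(Ω₁) = (0.120875, -0.046076) ; Y_{6,-2}(Ω₂) = (-0.074005, -0.359893) ; Δ = (-0.025528, -0.040092)
  [-1]  conj(Y_{6,-1})(Ω₁) = (-0.296985, 0.054685) ; Y_{6,-1}(Ω₂) = (-0.371419, 0.455565) ; Δ = (0.085393, -0.155607)
  [+0]  conj(Y_{6,0})(Ω₁) = (-0.108512, -0.000000) ; Y_{6,0}(Ω₂) = (0.195867, 0.000000) ; Δ = (-0.021254, -0.000000)
  [+1]  conj(Y_{6,1})(Ω₁) = (0.296985, 0.054685) ; Y_{6,1}(Ω₂) = (0.371419, 0.455565) ; Δ = (0.085393, 0.155607)
  [+2]  conj(Y_{6,2})(Ω₁) = (0.120875, 0.046076) ; Y_{6,2}(Ω₂) = (-0.074005, 0.359893) ; Δ = (-0.025528, 0.040092)
  [+3]  conj(Y_{6,3})(Ω₁) = (-0.257968, -0.156843) ; Y_{6,3}(Ω₂) = (-0.114451, 0.059758) ; Δ = (0.038897, 0.002535)
  [+4]  conj(Y_{6,4})(Ω₁) = (-0.152702, -0.136208) ; Y_{6,4}(Ω₂) = (-0.027389, -0.011761) ; Δ = (0.002580, 0.005527)
  [+5]  conj(Y_{6,5})(Ω₁) = (0.175521, 0.226001) ; Y_{6,5}(Ω₂) = (-0.001271, -0.004446) ; Δ = (0.000782, -0.001067)
  [+6]  conj(Y_{6,6})(Ω₁) = (0.199832, 0.385496) ; Y_{6,6}(Ω₂) = (0.000250, -0.000358) ; Δ = (0.000188, 0.000025)
Σ over m = (0.183372, -0.000000); ×(4π/13) → (0.177255, -0.000000). Real part: 0.177255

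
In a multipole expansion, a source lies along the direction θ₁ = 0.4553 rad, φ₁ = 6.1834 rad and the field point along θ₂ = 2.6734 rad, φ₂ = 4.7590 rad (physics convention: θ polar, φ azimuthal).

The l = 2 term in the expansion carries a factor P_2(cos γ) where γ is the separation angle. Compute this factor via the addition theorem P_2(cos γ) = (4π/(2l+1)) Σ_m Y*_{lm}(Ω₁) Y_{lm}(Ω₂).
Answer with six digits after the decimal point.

Summing Y*_{l m}(θ₁,φ₁)·Y_{l m}(θ₂,φ₂) over m ∈ [−2, 2]; prefactor 4π/(2·2+1) = 2.513274:
  m=-2: Y*=0.07321 - 0.01481j  Y=-0.07832 + 0.00732j  product -0.00563 + 0.00170j
  m=-1: Y*=0.30359 - 0.03039j  Y=-0.01450 - 0.31078j  product -0.01385 - 0.09391j
  m=+0: Y*=0.44783 + 0.00000j  Y=0.43810 + 0.00000j  product 0.19619 + 0.00000j
  m=+1: Y*=-0.30359 - 0.03039j  Y=0.01450 - 0.31078j  product -0.01385 + 0.09391j
  m=+2: Y*=0.07321 + 0.01481j  Y=-0.07832 - 0.00732j  product -0.00563 - 0.00170j
Total Σ_m = 0.15725 - 0.00000j. Multiply by 2.513274: 0.39520 - 0.00000j. P_2(cos γ) = 0.395204

0.395204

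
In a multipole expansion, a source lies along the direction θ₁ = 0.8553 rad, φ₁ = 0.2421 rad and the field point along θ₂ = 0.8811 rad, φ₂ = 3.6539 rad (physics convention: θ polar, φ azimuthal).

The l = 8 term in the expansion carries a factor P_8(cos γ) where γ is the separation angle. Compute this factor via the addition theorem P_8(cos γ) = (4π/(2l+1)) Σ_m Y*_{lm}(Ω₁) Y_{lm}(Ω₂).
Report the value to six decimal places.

Expand P_8 via completeness: Σ_{m} conj(Y_{8,m}) at Ω₁ times Y_{8,m} at Ω₂ —
  [-8]  conj(Y_{8,-8})(Ω₁) = -0.019428+0.050689i ; Y_{8,-8}(Ω₂) = -0.037245+0.052846i ; Δ = -0.001955-0.002915i
  [-7]  conj(Y_{8,-7})(Ω₁) = -0.023323+0.187274i ; Y_{8,-7}(Ω₂) = +0.192574-0.091735i ; Δ = +0.012688+0.038204i
  [-6]  conj(Y_{8,-6})(Ω₁) = +0.044764+0.376958i ; Y_{8,-6}(Ω₂) = -0.401574-0.027248i ; Δ = -0.007705-0.152596i
  [-5]  conj(Y_{8,-5})(Ω₁) = +0.159145+0.422425i ; Y_{8,-5}(Ω₂) = +0.363386+0.238108i ; Δ = -0.042752+0.191397i
  [-4]  conj(Y_{8,-4})(Ω₁) = +0.114973+0.167194i ; Y_{8,-4}(Ω₂) = -0.062246-0.120022i ; Δ = +0.012910-0.024206i
  [-3]  conj(Y_{8,-3})(Ω₁) = -0.178012-0.158124i ; Y_{8,-3}(Ω₂) = +0.009797-0.289107i ; Δ = -0.047459+0.049915i
  [-2]  conj(Y_{8,-2})(Ω₁) = -0.306494-0.161204i ; Y_{8,-2}(Ω₂) = -0.158492+0.260737i ; Δ = +0.090609-0.054365i
  [-1]  conj(Y_{8,-1})(Ω₁) = +0.084754+0.020929i ; Y_{8,-1}(Ω₂) = -0.139948+0.078706i ; Δ = -0.013508+0.003742i
  [+0]  conj(Y_{8,0})(Ω₁) = +0.359343-0.000000i ; Y_{8,0}(Ω₂) = +0.332076+0.000000i ; Δ = +0.119329+0.000000i
  [+1]  conj(Y_{8,1})(Ω₁) = -0.084754+0.020929i ; Y_{8,1}(Ω₂) = +0.139948+0.078706i ; Δ = -0.013508-0.003742i
  [+2]  conj(Y_{8,2})(Ω₁) = -0.306494+0.161204i ; Y_{8,2}(Ω₂) = -0.158492-0.260737i ; Δ = +0.090609+0.054365i
  [+3]  conj(Y_{8,3})(Ω₁) = +0.178012-0.158124i ; Y_{8,3}(Ω₂) = -0.009797-0.289107i ; Δ = -0.047459-0.049915i
  [+4]  conj(Y_{8,4})(Ω₁) = +0.114973-0.167194i ; Y_{8,4}(Ω₂) = -0.062246+0.120022i ; Δ = +0.012910+0.024206i
  [+5]  conj(Y_{8,5})(Ω₁) = -0.159145+0.422425i ; Y_{8,5}(Ω₂) = -0.363386+0.238108i ; Δ = -0.042752-0.191397i
  [+6]  conj(Y_{8,6})(Ω₁) = +0.044764-0.376958i ; Y_{8,6}(Ω₂) = -0.401574+0.027248i ; Δ = -0.007705+0.152596i
  [+7]  conj(Y_{8,7})(Ω₁) = +0.023323+0.187274i ; Y_{8,7}(Ω₂) = -0.192574-0.091735i ; Δ = +0.012688-0.038204i
  [+8]  conj(Y_{8,8})(Ω₁) = -0.019428-0.050689i ; Y_{8,8}(Ω₂) = -0.037245-0.052846i ; Δ = -0.001955+0.002915i
Total Σ_m = +0.124986-0.000000i. Multiply by 0.739198: +0.092390-0.000000i. P_8(cos γ) = 0.092390

0.092390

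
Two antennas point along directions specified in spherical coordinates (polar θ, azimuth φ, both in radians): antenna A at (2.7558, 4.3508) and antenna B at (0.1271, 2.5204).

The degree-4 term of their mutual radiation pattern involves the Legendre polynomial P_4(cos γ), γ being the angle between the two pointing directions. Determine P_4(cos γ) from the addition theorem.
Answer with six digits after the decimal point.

0.413409

Summing Y*_{l m}(θ₁,φ₁)·Y_{l m}(θ₂,φ₂) over m ∈ [−4, 4]; prefactor 4π/(2·4+1) = 1.396263:
  [-4]  conj(Y_{4,-4})(Ω₁) = 0.00110 - 0.00880j ; Y_{4,-4}(Ω₂) = -0.00009 + 0.00007j ; Δ = 0.00000 + 0.00000j
  [-3]  conj(Y_{4,-3})(Ω₁) = -0.05463 - 0.02886j ; Y_{4,-3}(Ω₂) = 0.00073 - 0.00242j ; Δ = -0.00011 + 0.00011j
  [-2]  conj(Y_{4,-2})(Ω₁) = -0.17787 + 0.15701j ; Y_{4,-2}(Ω₂) = 0.01021 + 0.02995j ; Δ = -0.00652 - 0.00373j
  [-1]  conj(Y_{4,-1})(Ω₁) = 0.17556 + 0.46417j ; Y_{4,-1}(Ω₂) = -0.18805 - 0.13459j ; Δ = 0.02946 - 0.11091j
  [+0]  conj(Y_{4,0})(Ω₁) = 0.32136 + 0.00000j ; Y_{4,0}(Ω₂) = 0.77925 + 0.00000j ; Δ = 0.25042 + 0.00000j
  [+1]  conj(Y_{4,1})(Ω₁) = -0.17556 + 0.46417j ; Y_{4,1}(Ω₂) = 0.18805 - 0.13459j ; Δ = 0.02946 + 0.11091j
  [+2]  conj(Y_{4,2})(Ω₁) = -0.17787 - 0.15701j ; Y_{4,2}(Ω₂) = 0.01021 - 0.02995j ; Δ = -0.00652 + 0.00373j
  [+3]  conj(Y_{4,3})(Ω₁) = 0.05463 - 0.02886j ; Y_{4,3}(Ω₂) = -0.00073 - 0.00242j ; Δ = -0.00011 - 0.00011j
  [+4]  conj(Y_{4,4})(Ω₁) = 0.00110 + 0.00880j ; Y_{4,4}(Ω₂) = -0.00009 - 0.00007j ; Δ = 0.00000 - 0.00000j
Σ over m = 0.29608 + 0.00000j; ×(4π/9) → 0.41341 + 0.00000j. Real part: 0.413409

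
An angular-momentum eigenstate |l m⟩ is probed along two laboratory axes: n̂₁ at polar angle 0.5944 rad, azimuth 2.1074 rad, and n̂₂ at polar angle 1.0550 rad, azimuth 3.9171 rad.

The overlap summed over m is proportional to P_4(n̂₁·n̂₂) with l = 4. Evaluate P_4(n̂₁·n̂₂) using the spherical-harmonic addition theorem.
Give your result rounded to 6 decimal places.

Expand P_4 via completeness: Σ_{m} conj(Y_{4,m}) at Ω₁ times Y_{4,m} at Ω₂ —
  m=-4: Y*=-0.02369 + 0.03651j  Y=-0.25321 - 0.01002j  product 0.00637 - 0.00901j
  m=-3: Y*=0.18199 + 0.00710j  Y=0.27871 + 0.29576j  product 0.04862 + 0.05580j
  m=-2: Y*=-0.19052 - 0.35075j  Y=0.00352 - 0.17790j  product -0.06307 + 0.03266j
  m=-1: Y*=-0.20251 + 0.34045j  Y=0.18800 - 0.18432j  product 0.02468 + 0.10133j
  m=+0: Y*=-0.11659 + 0.00000j  Y=-0.23557 + 0.00000j  product 0.02747 + 0.00000j
  m=+1: Y*=0.20251 + 0.34045j  Y=-0.18800 - 0.18432j  product 0.02468 - 0.10133j
  m=+2: Y*=-0.19052 + 0.35075j  Y=0.00352 + 0.17790j  product -0.06307 - 0.03266j
  m=+3: Y*=-0.18199 + 0.00710j  Y=-0.27871 + 0.29576j  product 0.04862 - 0.05580j
  m=+4: Y*=-0.02369 - 0.03651j  Y=-0.25321 + 0.01002j  product 0.00637 + 0.00901j
Accumulated sum 0.06066 + 0.00000j; after 4π/(2l+1) scaling, 0.08469 + 0.00000j ⇒ P_4 = 0.084690

0.084690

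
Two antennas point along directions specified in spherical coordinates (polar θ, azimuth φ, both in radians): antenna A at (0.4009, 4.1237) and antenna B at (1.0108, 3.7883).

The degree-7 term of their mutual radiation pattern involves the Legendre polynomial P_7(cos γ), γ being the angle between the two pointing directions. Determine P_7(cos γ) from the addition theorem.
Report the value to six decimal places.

Addition theorem: P_7(cos γ) = (4π/15) Σ_m Y*_{lm}(Ω₁) Y_{lm}(Ω₂), m = −7…7:
  [-7]  conj(Y_{7,-7})(Ω₁) = -0.00057 - 0.00038j ; Y_{7,-7}(Ω₂) = 0.02889 - 0.15403j ; Δ = -0.00008 + 0.00008j
  [-6]  conj(Y_{7,-6})(Ω₁) = 0.00563 - 0.00232j ; Y_{7,-6}(Ω₂) = -0.27181 + 0.24752j ; Δ = -0.00096 + 0.00202j
  [-5]  conj(Y_{7,-5})(Ω₁) = -0.00655 + 0.03263j ; Y_{7,-5}(Ω₂) = 0.42561 - 0.03924j ; Δ = -0.00151 + 0.01414j
  [-4]  conj(Y_{7,-4})(Ω₁) = -0.08874 - 0.08900j ; Y_{7,-4}(Ω₂) = -0.11406 - 0.07068j ; Δ = 0.00383 + 0.01642j
  [-3]  conj(Y_{7,-3})(Ω₁) = 0.32130 - 0.06355j ; Y_{7,-3}(Ω₂) = -0.10293 - 0.26592j ; Δ = -0.04997 - 0.07890j
  [-2]  conj(Y_{7,-2})(Ω₁) = -0.20615 + 0.49669j ; Y_{7,-2}(Ω₂) = -0.07601 + 0.26696j ; Δ = -0.11693 - 0.09279j
  [-1]  conj(Y_{7,-1})(Ω₁) = -0.20849 - 0.31227j ; Y_{7,-1}(Ω₂) = -0.14338 + 0.10826j ; Δ = 0.06370 + 0.02220j
  [+0]  conj(Y_{7,0})(Ω₁) = -0.29133 + 0.00000j ; Y_{7,0}(Ω₂) = 0.30267 + 0.00000j ; Δ = -0.08818 + 0.00000j
  [+1]  conj(Y_{7,1})(Ω₁) = 0.20849 - 0.31227j ; Y_{7,1}(Ω₂) = 0.14338 + 0.10826j ; Δ = 0.06370 - 0.02220j
  [+2]  conj(Y_{7,2})(Ω₁) = -0.20615 - 0.49669j ; Y_{7,2}(Ω₂) = -0.07601 - 0.26696j ; Δ = -0.11693 + 0.09279j
  [+3]  conj(Y_{7,3})(Ω₁) = -0.32130 - 0.06355j ; Y_{7,3}(Ω₂) = 0.10293 - 0.26592j ; Δ = -0.04997 + 0.07890j
  [+4]  conj(Y_{7,4})(Ω₁) = -0.08874 + 0.08900j ; Y_{7,4}(Ω₂) = -0.11406 + 0.07068j ; Δ = 0.00383 - 0.01642j
  [+5]  conj(Y_{7,5})(Ω₁) = 0.00655 + 0.03263j ; Y_{7,5}(Ω₂) = -0.42561 - 0.03924j ; Δ = -0.00151 - 0.01414j
  [+6]  conj(Y_{7,6})(Ω₁) = 0.00563 + 0.00232j ; Y_{7,6}(Ω₂) = -0.27181 - 0.24752j ; Δ = -0.00096 - 0.00202j
  [+7]  conj(Y_{7,7})(Ω₁) = 0.00057 - 0.00038j ; Y_{7,7}(Ω₂) = -0.02889 - 0.15403j ; Δ = -0.00008 - 0.00008j
Accumulated sum -0.29199 - 0.00000j; after 4π/(2l+1) scaling, -0.24462 - 0.00000j ⇒ P_7 = -0.244621

-0.244621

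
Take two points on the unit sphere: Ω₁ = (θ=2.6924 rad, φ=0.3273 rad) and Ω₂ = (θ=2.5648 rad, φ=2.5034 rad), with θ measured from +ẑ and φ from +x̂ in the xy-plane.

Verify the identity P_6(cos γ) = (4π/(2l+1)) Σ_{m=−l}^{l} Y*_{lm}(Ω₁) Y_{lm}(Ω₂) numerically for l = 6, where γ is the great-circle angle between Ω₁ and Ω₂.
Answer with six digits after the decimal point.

0.120231

Addition theorem: P_6(cos γ) = (4π/13) Σ_m Y*_{lm}(Ω₁) Y_{lm}(Ω₂), m = −6…6:
  term(m=-6) = 0.00004 - 0.00002j   from Y*(Ω₁)=-0.00124 + 0.00299j, Y(Ω₂)=-0.00982 - 0.00806j
  term(m=-5) = -0.00018 + 0.00156j   from Y*(Ω₁)=0.00153 - 0.02322j, Y(Ω₂)=-0.06757 - 0.00334j
  term(m=-4) = -0.01604 - 0.01408j   from Y*(Ω₁)=0.02600 + 0.09712j, Y(Ω₂)=-0.17657 + 0.11792j
  term(m=-3) = 0.11565 - 0.02893j   from Y*(Ω₁)=-0.15814 - 0.23675j, Y(Ω₂)=-0.14113 + 0.39423j
  term(m=-2) = -0.07908 + 0.20997j   from Y*(Ω₁)=0.39571 + 0.30371j, Y(Ω₂)=0.13052 + 0.43044j
  term(m=-1) = -0.00875 - 0.01264j   from Y*(Ω₁)=-0.36395 - 0.12356j, Y(Ω₂)=0.03213 + 0.02383j
  term(m=+0) = 0.10111 + 0.00000j   from Y*(Ω₁)=-0.24075 + 0.00000j, Y(Ω₂)=-0.41997 + 0.00000j
  term(m=+1) = -0.00875 + 0.01264j   from Y*(Ω₁)=0.36395 - 0.12356j, Y(Ω₂)=-0.03213 + 0.02383j
  term(m=+2) = -0.07908 - 0.20997j   from Y*(Ω₁)=0.39571 - 0.30371j, Y(Ω₂)=0.13052 - 0.43044j
  term(m=+3) = 0.11565 + 0.02893j   from Y*(Ω₁)=0.15814 - 0.23675j, Y(Ω₂)=0.14113 + 0.39423j
  term(m=+4) = -0.01604 + 0.01408j   from Y*(Ω₁)=0.02600 - 0.09712j, Y(Ω₂)=-0.17657 - 0.11792j
  term(m=+5) = -0.00018 - 0.00156j   from Y*(Ω₁)=-0.00153 - 0.02322j, Y(Ω₂)=0.06757 - 0.00334j
  term(m=+6) = 0.00004 + 0.00002j   from Y*(Ω₁)=-0.00124 - 0.00299j, Y(Ω₂)=-0.00982 + 0.00806j
Total Σ_m = 0.12438 + 0.00000j. Multiply by 0.966644: 0.12023 + 0.00000j. P_6(cos γ) = 0.120231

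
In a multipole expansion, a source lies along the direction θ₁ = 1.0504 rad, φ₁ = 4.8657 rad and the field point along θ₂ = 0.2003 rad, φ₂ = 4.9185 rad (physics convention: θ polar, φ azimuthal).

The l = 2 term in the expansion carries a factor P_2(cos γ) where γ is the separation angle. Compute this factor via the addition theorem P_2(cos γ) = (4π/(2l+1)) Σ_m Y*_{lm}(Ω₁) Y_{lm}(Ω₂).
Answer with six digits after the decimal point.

Term-by-term m-sum for l=2 (normalisation 4π/5 = 2.513274):
  m=-2: -0.277213-0.087768i × -0.014010+0.006126i = +0.004422-0.000469i  (running Σ = +0.004422-0.000469i)
  m=-1: +0.050895-0.329370i × +0.030828+0.147447i = +0.050134-0.002650i  (running Σ = +0.054555-0.003118i)
  m=0: -0.081467-0.000000i × +0.593327+0.000000i = -0.048337-0.000000i  (running Σ = +0.006219-0.003118i)
  m=1: -0.050895-0.329370i × -0.030828+0.147447i = +0.050134+0.002650i  (running Σ = +0.056352-0.000469i)
  m=2: -0.277213+0.087768i × -0.014010-0.006126i = +0.004422+0.000469i  (running Σ = +0.060774+0.000000i)
Σ over m = +0.060774+0.000000i; ×(4π/5) → +0.152742+0.000000i. Real part: 0.152742

0.152742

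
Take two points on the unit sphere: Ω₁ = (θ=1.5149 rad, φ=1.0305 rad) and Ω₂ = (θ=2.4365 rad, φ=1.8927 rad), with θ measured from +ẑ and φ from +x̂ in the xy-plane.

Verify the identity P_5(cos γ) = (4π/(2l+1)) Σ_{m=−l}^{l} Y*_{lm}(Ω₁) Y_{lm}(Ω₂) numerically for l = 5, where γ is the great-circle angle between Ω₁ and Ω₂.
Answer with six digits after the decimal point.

Term-by-term m-sum for l=5 (normalisation 4π/11 = 1.142397):
  [-5]  conj(Y_{5,-5})(Ω₁) = (0.196200, -0.416634) ; Y_{5,-5}(Ω₂) = (-0.053032, 0.002055) ; Δ = (-0.009549, 0.022498)
  [-4]  conj(Y_{5,-4})(Ω₁) = (-0.045362, -0.067692) ; Y_{5,-4}(Ω₂) = (-0.055102, 0.189352) ; Δ = (0.015317, -0.004859)
  [-3]  conj(Y_{5,-3})(Ω₁) = (0.334233, -0.016757) ; Y_{5,-3}(Ω₂) = (0.326834, 0.226048) ; Δ = (0.113027, 0.070076)
  [-2]  conj(Y_{5,-2})(Ω₁) = (0.044022, -0.082492) ; Y_{5,-2}(Ω₂) = (0.320814, -0.240764) ; Δ = (-0.005738, -0.037063)
  [-1]  conj(Y_{5,-1})(Ω₁) = (0.157338, 0.262304) ; Y_{5,-1}(Ω₂) = (0.003678, 0.011029) ; Δ = (-0.002314, 0.002700)
  [+0]  conj(Y_{5,0})(Ω₁) = (0.096582, -0.000000) ; Y_{5,0}(Ω₂) = (0.392497, 0.000000) ; Δ = (0.037908, 0.000000)
  [+1]  conj(Y_{5,1})(Ω₁) = (-0.157338, 0.262304) ; Y_{5,1}(Ω₂) = (-0.003678, 0.011029) ; Δ = (-0.002314, -0.002700)
  [+2]  conj(Y_{5,2})(Ω₁) = (0.044022, 0.082492) ; Y_{5,2}(Ω₂) = (0.320814, 0.240764) ; Δ = (-0.005738, 0.037063)
  [+3]  conj(Y_{5,3})(Ω₁) = (-0.334233, -0.016757) ; Y_{5,3}(Ω₂) = (-0.326834, 0.226048) ; Δ = (0.113027, -0.070076)
  [+4]  conj(Y_{5,4})(Ω₁) = (-0.045362, 0.067692) ; Y_{5,4}(Ω₂) = (-0.055102, -0.189352) ; Δ = (0.015317, 0.004859)
  [+5]  conj(Y_{5,5})(Ω₁) = (-0.196200, -0.416634) ; Y_{5,5}(Ω₂) = (0.053032, 0.002055) ; Δ = (-0.009549, -0.022498)
Σ over m = (0.259393, 0.000000); ×(4π/11) → (0.296330, 0.000000). Real part: 0.296330

0.296330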